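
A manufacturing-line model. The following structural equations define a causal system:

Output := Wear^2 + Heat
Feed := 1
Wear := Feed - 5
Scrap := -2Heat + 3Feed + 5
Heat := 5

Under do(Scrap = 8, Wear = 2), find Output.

9

The joint intervention fixes Scrap = 8, Wear = 2, removing each variable's own equation.
Output = Wear^2 + Heat  [with Wear=2, Heat=5]  = 9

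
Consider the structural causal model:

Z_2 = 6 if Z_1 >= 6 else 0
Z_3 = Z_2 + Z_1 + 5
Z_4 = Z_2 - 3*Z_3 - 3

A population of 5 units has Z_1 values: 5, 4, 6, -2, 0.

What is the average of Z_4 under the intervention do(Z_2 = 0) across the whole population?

-25.8

do(Z_2=0) breaks Z_2's dependence on Z_1. With Z_2=0 fixed, Z_4 across the units is -33, -30, -36, -12, -18, mean -25.8.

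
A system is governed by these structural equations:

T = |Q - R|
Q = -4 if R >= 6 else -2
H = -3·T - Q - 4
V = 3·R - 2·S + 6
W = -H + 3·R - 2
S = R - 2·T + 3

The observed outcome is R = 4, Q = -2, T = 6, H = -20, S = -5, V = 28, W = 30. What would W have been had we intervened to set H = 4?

6

The intervention breaks the incoming arrows to H: H = -3·T - Q - 4 no longer applies, and H = 4.
W = -H + 3·R - 2  [with H=4, R=4]  = 6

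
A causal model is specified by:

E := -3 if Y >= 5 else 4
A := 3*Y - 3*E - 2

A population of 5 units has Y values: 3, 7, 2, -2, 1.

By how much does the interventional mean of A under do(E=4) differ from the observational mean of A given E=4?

3.6

Under do(E=4), E's equation is replaced by E=4 for every unit. Per-unit A: -5, 7, -8, -20, -11. Mean = -7.4.
Observing E=4 restricts to units where E's equation naturally yields 4: Y ∈ {3, 2, -2, 1}. In that subpopulation A = -5, -8, -20, -11, mean -11.
Difference = -7.4 − (-11) = 3.6.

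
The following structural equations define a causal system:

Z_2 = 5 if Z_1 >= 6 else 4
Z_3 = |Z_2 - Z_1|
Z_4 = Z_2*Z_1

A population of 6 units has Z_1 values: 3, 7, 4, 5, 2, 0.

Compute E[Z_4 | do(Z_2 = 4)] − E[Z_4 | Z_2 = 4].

The intervention sets Z_2=4 in all 6 units regardless of Z_1. Recomputing Z_4 per unit gives 12, 28, 16, 20, 8, 0; average 14.
Conditioning on Z_2=4 selects the 5 unit(s) with Z_1 ∈ {3, 4, 5, 2, 0}. Their Z_4 values: 12, 16, 20, 8, 0. Mean = 11.2.
Difference = 14 − 11.2 = 2.8.

2.8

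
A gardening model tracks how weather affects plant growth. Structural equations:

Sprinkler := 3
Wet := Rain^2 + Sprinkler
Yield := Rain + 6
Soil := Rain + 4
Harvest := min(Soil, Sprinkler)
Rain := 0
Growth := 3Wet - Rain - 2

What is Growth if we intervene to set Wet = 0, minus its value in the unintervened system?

Intervening sets Wet = 0 and removes its equation (Wet := Rain^2 + Sprinkler).
Growth = 3Wet - Rain - 2  [with Wet=0, Rain=0]  = -2
Without intervention: Wet = Rain^2 + Sprinkler  [with Rain=0, Sprinkler=3]  = 3; Growth = 3Wet - Rain - 2  [with Wet=3, Rain=0]  = 7.
Change = -2 − 7 = -9.

-9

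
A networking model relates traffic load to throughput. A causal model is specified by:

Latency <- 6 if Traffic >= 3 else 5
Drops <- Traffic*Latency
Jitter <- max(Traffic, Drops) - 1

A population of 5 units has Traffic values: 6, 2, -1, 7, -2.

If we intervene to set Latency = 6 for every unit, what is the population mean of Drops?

14.4

The intervention sets Latency=6 in all 5 units regardless of Traffic. Recomputing Drops per unit gives 36, 12, -6, 42, -12; average 14.4.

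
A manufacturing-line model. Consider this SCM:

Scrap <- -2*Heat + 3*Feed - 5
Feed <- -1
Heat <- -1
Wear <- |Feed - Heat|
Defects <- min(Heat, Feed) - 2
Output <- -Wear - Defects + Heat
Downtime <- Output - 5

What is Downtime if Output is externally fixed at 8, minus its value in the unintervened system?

Intervening sets Output = 8 and removes its equation (Output <- -Wear - Defects + Heat).
Downtime = Output - 5  [with Output=8]  = 3
Without intervention: Wear = |Feed - Heat|  [with Feed=-1, Heat=-1]  = 0; Defects = min(Heat, Feed) - 2  [with Heat=-1, Feed=-1]  = -3; Output = -Wear - Defects + Heat  [with Wear=0, Defects=-3, Heat=-1]  = 2; Downtime = Output - 5  [with Output=2]  = -3.
Change = 3 − (-3) = 6.

6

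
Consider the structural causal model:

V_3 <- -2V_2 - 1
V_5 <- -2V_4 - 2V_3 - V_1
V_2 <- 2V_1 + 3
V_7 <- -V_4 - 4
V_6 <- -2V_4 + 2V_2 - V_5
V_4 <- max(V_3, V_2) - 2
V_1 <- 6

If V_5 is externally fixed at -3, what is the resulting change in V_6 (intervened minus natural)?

The intervention breaks the incoming arrows to V_5: V_5 <- -2V_4 - 2V_3 - V_1 no longer applies, and V_5 = -3.
V_2 = 2V_1 + 3  [with V_1=6]  = 15
V_3 = -2V_2 - 1  [with V_2=15]  = -31
V_4 = max(V_3, V_2) - 2  [with V_3=-31, V_2=15]  = 13
V_6 = -2V_4 + 2V_2 - V_5  [with V_4=13, V_2=15, V_5=-3]  = 7
Without intervention: V_2 = 2V_1 + 3  [with V_1=6]  = 15; V_3 = -2V_2 - 1  [with V_2=15]  = -31; V_4 = max(V_3, V_2) - 2  [with V_3=-31, V_2=15]  = 13; V_5 = -2V_4 - 2V_3 - V_1  [with V_4=13, V_3=-31, V_1=6]  = 30; V_6 = -2V_4 + 2V_2 - V_5  [with V_4=13, V_2=15, V_5=30]  = -26.
Change = 7 − (-26) = 33.

33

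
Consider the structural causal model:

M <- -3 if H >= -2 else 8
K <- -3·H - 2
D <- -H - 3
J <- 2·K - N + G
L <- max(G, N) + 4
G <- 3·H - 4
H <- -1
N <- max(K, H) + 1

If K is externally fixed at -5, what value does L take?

4

Under do(K=-5), the mechanism K <- -3·H - 2 is discarded; K is fixed at -5.
N = max(K, H) + 1  [with K=-5, H=-1]  = 0
G = 3·H - 4  [with H=-1]  = -7
L = max(G, N) + 4  [with G=-7, N=0]  = 4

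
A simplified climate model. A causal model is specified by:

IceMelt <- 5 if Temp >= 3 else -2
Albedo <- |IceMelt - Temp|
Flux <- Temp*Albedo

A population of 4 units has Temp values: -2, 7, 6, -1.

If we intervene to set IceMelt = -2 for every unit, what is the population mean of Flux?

Under do(IceMelt=-2), IceMelt's equation is replaced by IceMelt=-2 for every unit. Per-unit Flux: 0, 63, 48, -1. Mean = 27.5.

27.5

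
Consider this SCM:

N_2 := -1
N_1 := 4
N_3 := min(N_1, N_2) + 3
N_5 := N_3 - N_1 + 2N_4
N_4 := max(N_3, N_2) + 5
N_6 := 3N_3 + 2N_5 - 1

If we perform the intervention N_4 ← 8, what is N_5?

14

Intervening sets N_4 = 8 and removes its equation (N_4 := max(N_3, N_2) + 5).
N_3 = min(N_1, N_2) + 3  [with N_1=4, N_2=-1]  = 2
N_5 = N_3 - N_1 + 2N_4  [with N_3=2, N_1=4, N_4=8]  = 14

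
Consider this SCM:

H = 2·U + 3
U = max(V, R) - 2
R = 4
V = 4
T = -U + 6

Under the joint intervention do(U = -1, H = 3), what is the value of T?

7

Setting U = -1, H = 3 by intervention discards those variables' equations.
T = -U + 6  [with U=-1]  = 7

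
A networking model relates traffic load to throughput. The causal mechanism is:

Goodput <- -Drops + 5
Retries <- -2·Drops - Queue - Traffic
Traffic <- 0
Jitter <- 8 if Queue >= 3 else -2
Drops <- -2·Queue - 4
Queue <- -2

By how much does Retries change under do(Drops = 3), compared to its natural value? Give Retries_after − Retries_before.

The intervention breaks the incoming arrows to Drops: Drops <- -2·Queue - 4 no longer applies, and Drops = 3.
Retries = -2·Drops - Queue - Traffic  [with Drops=3, Queue=-2, Traffic=0]  = -4
Without intervention: Drops = -2·Queue - 4  [with Queue=-2]  = 0; Retries = -2·Drops - Queue - Traffic  [with Drops=0, Queue=-2, Traffic=0]  = 2.
Change = -4 − 2 = -6.

-6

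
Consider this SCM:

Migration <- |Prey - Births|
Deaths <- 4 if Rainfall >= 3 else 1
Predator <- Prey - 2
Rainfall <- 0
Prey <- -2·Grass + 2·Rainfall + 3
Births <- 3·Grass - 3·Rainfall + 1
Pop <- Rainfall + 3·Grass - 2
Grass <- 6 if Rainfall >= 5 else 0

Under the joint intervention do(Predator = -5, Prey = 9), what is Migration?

8

The joint intervention fixes Predator = -5, Prey = 9, removing each variable's own equation.
Grass = 6 if Rainfall >= 5 else 0  [with Rainfall=0]  = 0
Births = 3·Grass - 3·Rainfall + 1  [with Grass=0, Rainfall=0]  = 1
Migration = |Prey - Births|  [with Prey=9, Births=1]  = 8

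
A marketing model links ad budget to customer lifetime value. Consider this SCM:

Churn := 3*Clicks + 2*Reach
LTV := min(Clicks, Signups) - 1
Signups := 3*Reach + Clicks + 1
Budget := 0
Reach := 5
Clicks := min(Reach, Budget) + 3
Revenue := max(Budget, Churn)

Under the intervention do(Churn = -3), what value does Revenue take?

0

The intervention breaks the incoming arrows to Churn: Churn := 3*Clicks + 2*Reach no longer applies, and Churn = -3.
Revenue = max(Budget, Churn)  [with Budget=0, Churn=-3]  = 0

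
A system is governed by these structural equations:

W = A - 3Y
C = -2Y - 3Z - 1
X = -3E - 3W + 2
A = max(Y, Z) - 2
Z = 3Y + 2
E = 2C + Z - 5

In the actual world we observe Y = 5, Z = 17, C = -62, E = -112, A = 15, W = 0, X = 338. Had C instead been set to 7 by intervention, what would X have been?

The intervention breaks the incoming arrows to C: C = -2Y - 3Z - 1 no longer applies, and C = 7.
Z = 3Y + 2  [with Y=5]  = 17
E = 2C + Z - 5  [with C=7, Z=17]  = 26
A = max(Y, Z) - 2  [with Y=5, Z=17]  = 15
W = A - 3Y  [with A=15, Y=5]  = 0
X = -3E - 3W + 2  [with E=26, W=0]  = -76

-76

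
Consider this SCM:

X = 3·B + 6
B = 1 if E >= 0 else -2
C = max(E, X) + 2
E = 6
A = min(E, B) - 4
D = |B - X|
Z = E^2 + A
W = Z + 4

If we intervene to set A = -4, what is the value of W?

36

Under do(A=-4), the mechanism A = min(E, B) - 4 is discarded; A is fixed at -4.
Z = E^2 + A  [with E=6, A=-4]  = 32
W = Z + 4  [with Z=32]  = 36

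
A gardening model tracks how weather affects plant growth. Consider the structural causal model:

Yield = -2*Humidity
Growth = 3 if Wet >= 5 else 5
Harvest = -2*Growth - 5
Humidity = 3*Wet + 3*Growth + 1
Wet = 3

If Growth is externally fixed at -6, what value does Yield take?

16

Under do(Growth=-6), the mechanism Growth = 3 if Wet >= 5 else 5 is discarded; Growth is fixed at -6.
Humidity = 3*Wet + 3*Growth + 1  [with Wet=3, Growth=-6]  = -8
Yield = -2*Humidity  [with Humidity=-8]  = 16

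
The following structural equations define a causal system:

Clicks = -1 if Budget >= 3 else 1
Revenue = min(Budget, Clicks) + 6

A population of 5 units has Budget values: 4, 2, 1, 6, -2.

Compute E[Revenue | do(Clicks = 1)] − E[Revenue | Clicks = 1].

Under do(Clicks=1), Clicks's equation is replaced by Clicks=1 for every unit. Per-unit Revenue: 7, 7, 7, 7, 4. Mean = 6.4.
Conditioning on Clicks=1 selects the 3 unit(s) with Budget ∈ {2, 1, -2}. Their Revenue values: 7, 7, 4. Mean = 6.
Difference = 6.4 − 6 = 0.4.

0.4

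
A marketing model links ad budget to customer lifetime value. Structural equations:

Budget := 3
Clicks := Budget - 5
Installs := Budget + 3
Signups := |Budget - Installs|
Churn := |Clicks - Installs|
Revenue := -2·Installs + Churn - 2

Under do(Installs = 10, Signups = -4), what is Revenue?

-10

Setting Installs = 10, Signups = -4 by intervention discards those variables' equations.
Clicks = Budget - 5  [with Budget=3]  = -2
Churn = |Clicks - Installs|  [with Clicks=-2, Installs=10]  = 12
Revenue = -2·Installs + Churn - 2  [with Installs=10, Churn=12]  = -10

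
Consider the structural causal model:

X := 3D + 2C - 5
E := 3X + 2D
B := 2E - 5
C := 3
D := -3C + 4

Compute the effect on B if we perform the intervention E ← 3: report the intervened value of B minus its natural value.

110

Intervening sets E = 3 and removes its equation (E := 3X + 2D).
B = 2E - 5  [with E=3]  = 1
Without intervention: D = -3C + 4  [with C=3]  = -5; X = 3D + 2C - 5  [with D=-5, C=3]  = -14; E = 3X + 2D  [with X=-14, D=-5]  = -52; B = 2E - 5  [with E=-52]  = -109.
Change = 1 − (-109) = 110.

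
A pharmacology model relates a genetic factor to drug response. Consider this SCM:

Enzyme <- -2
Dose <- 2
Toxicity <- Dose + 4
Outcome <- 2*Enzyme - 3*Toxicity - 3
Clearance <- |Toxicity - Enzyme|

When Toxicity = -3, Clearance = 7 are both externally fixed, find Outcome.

2

Setting Toxicity = -3, Clearance = 7 by intervention discards those variables' equations.
Outcome = 2*Enzyme - 3*Toxicity - 3  [with Enzyme=-2, Toxicity=-3]  = 2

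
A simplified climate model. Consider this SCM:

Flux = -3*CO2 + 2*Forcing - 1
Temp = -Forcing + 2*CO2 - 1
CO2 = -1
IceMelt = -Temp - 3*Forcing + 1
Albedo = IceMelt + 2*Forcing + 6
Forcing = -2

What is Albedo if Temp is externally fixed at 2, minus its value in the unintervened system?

-3

do(Temp=2) replaces the equation Temp = -Forcing + 2*CO2 - 1 with the constant Temp = 2.
IceMelt = -Temp - 3*Forcing + 1  [with Temp=2, Forcing=-2]  = 5
Albedo = IceMelt + 2*Forcing + 6  [with IceMelt=5, Forcing=-2]  = 7
Without intervention: Temp = -Forcing + 2*CO2 - 1  [with Forcing=-2, CO2=-1]  = -1; IceMelt = -Temp - 3*Forcing + 1  [with Temp=-1, Forcing=-2]  = 8; Albedo = IceMelt + 2*Forcing + 6  [with IceMelt=8, Forcing=-2]  = 10.
Change = 7 − 10 = -3.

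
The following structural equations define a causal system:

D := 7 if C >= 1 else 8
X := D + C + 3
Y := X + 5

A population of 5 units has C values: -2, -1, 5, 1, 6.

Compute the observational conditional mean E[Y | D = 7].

Observing D=7 restricts to units where D's equation naturally yields 7: C ∈ {5, 1, 6}. In that subpopulation Y = 20, 16, 21, mean 19.

19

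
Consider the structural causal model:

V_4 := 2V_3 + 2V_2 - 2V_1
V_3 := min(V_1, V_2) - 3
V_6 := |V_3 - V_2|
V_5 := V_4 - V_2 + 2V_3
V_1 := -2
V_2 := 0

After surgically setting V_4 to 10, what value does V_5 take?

Intervening sets V_4 = 10 and removes its equation (V_4 := 2V_3 + 2V_2 - 2V_1).
V_3 = min(V_1, V_2) - 3  [with V_1=-2, V_2=0]  = -5
V_5 = V_4 - V_2 + 2V_3  [with V_4=10, V_2=0, V_3=-5]  = 0

0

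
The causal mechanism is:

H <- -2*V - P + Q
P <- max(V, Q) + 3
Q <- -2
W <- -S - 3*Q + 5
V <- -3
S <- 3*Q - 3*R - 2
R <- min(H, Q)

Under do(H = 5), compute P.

1

Under do(H=5), the mechanism H <- -2*V - P + Q is discarded; H is fixed at 5.
Since P is not a descendant of the intervened variable, it is unaffected.
P = max(V, Q) + 3  [with V=-3, Q=-2]  = 1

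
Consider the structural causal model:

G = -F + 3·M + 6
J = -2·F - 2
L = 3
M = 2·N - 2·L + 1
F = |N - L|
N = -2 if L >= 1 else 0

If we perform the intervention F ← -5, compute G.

-16

do(F=-5) replaces the equation F = |N - L| with the constant F = -5.
N = -2 if L >= 1 else 0  [with L=3]  = -2
M = 2·N - 2·L + 1  [with N=-2, L=3]  = -9
G = -F + 3·M + 6  [with F=-5, M=-9]  = -16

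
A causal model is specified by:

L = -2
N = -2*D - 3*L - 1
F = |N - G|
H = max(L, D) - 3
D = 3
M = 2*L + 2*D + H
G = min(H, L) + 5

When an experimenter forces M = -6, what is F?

4

Intervening sets M = -6 and removes its equation (M = 2*L + 2*D + H).
No directed path runs from M to F, so F keeps its natural value.
H = max(L, D) - 3  [with L=-2, D=3]  = 0
N = -2*D - 3*L - 1  [with D=3, L=-2]  = -1
G = min(H, L) + 5  [with H=0, L=-2]  = 3
F = |N - G|  [with N=-1, G=3]  = 4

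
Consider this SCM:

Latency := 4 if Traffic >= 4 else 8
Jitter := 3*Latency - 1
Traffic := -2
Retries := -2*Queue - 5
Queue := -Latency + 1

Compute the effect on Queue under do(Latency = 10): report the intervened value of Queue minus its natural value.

The intervention breaks the incoming arrows to Latency: Latency := 4 if Traffic >= 4 else 8 no longer applies, and Latency = 10.
Queue = -Latency + 1  [with Latency=10]  = -9
Without intervention: Latency = 4 if Traffic >= 4 else 8  [with Traffic=-2]  = 8; Queue = -Latency + 1  [with Latency=8]  = -7.
Change = -9 − (-7) = -2.

-2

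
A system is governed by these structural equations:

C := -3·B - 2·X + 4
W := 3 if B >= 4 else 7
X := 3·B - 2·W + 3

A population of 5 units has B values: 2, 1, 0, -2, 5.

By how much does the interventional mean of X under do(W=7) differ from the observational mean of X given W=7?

do(W=7) breaks W's dependence on B. With W=7 fixed, X across the units is -5, -8, -11, -17, 4, mean -7.4.
Conditioning on W=7 selects the 4 unit(s) with B ∈ {2, 1, 0, -2}. Their X values: -5, -8, -11, -17. Mean = -10.25.
Difference = -7.4 − (-10.25) = 2.85.

2.85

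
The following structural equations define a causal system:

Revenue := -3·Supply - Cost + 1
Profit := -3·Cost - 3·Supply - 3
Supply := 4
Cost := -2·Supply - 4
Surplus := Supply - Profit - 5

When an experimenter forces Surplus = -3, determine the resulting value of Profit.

21

The intervention breaks the incoming arrows to Surplus: Surplus := Supply - Profit - 5 no longer applies, and Surplus = -3.
Since Profit is not a descendant of the intervened variable, it is unaffected.
Cost = -2·Supply - 4  [with Supply=4]  = -12
Profit = -3·Cost - 3·Supply - 3  [with Cost=-12, Supply=4]  = 21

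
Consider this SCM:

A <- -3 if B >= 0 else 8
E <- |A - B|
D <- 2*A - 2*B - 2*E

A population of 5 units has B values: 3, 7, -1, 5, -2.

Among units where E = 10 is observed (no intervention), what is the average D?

Observing E=10 restricts to units where E's equation naturally yields 10: B ∈ {7, -2}. In that subpopulation D = -40, 0, mean -20.

-20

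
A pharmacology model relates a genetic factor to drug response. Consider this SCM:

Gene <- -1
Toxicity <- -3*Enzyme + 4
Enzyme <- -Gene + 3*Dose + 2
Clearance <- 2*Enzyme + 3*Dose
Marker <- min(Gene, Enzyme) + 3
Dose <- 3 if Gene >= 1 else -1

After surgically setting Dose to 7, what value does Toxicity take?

-68

do(Dose=7) replaces the equation Dose <- 3 if Gene >= 1 else -1 with the constant Dose = 7.
Enzyme = -Gene + 3*Dose + 2  [with Gene=-1, Dose=7]  = 24
Toxicity = -3*Enzyme + 4  [with Enzyme=24]  = -68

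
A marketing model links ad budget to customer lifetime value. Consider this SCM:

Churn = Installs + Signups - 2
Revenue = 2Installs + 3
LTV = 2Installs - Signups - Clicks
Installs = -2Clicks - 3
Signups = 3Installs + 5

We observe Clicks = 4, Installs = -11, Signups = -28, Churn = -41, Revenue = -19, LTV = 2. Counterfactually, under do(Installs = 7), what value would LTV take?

-16

Under do(Installs=7), the mechanism Installs = -2Clicks - 3 is discarded; Installs is fixed at 7.
Signups = 3Installs + 5  [with Installs=7]  = 26
LTV = 2Installs - Signups - Clicks  [with Installs=7, Signups=26, Clicks=4]  = -16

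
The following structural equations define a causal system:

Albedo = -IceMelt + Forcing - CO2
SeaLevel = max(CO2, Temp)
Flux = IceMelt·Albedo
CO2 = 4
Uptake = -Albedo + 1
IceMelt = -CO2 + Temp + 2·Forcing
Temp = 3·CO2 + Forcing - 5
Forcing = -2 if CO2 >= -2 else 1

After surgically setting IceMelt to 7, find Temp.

5

Under do(IceMelt=7), the mechanism IceMelt = -CO2 + Temp + 2·Forcing is discarded; IceMelt is fixed at 7.
Since Temp is not a descendant of the intervened variable, it is unaffected.
Forcing = -2 if CO2 >= -2 else 1  [with CO2=4]  = -2
Temp = 3·CO2 + Forcing - 5  [with CO2=4, Forcing=-2]  = 5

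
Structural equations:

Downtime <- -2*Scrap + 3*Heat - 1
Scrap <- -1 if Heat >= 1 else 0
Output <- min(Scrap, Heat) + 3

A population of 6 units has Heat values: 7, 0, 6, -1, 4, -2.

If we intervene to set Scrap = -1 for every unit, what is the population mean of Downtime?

do(Scrap=-1) breaks Scrap's dependence on Heat. With Scrap=-1 fixed, Downtime across the units is 22, 1, 19, -2, 13, -5, mean 8.

8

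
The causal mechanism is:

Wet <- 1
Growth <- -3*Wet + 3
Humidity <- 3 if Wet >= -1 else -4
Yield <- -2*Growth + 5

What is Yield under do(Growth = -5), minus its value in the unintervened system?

10

Under do(Growth=-5), the mechanism Growth <- -3*Wet + 3 is discarded; Growth is fixed at -5.
Yield = -2*Growth + 5  [with Growth=-5]  = 15
Without intervention: Growth = -3*Wet + 3  [with Wet=1]  = 0; Yield = -2*Growth + 5  [with Growth=0]  = 5.
Change = 15 − 5 = 10.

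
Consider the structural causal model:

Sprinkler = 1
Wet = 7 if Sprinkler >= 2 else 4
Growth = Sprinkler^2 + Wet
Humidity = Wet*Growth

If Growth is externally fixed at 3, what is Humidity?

The intervention breaks the incoming arrows to Growth: Growth = Sprinkler^2 + Wet no longer applies, and Growth = 3.
Wet = 7 if Sprinkler >= 2 else 4  [with Sprinkler=1]  = 4
Humidity = Wet*Growth  [with Wet=4, Growth=3]  = 12

12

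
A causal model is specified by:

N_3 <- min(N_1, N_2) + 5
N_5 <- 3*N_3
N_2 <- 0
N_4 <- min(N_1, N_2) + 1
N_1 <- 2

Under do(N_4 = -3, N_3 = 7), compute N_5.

21

The joint intervention fixes N_4 = -3, N_3 = 7, removing each variable's own equation.
N_5 = 3*N_3  [with N_3=7]  = 21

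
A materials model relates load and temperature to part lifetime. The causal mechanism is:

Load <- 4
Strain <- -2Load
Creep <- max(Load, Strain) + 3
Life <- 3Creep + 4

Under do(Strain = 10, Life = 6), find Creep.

13

The joint intervention fixes Strain = 10, Life = 6, removing each variable's own equation.
Creep = max(Load, Strain) + 3  [with Load=4, Strain=10]  = 13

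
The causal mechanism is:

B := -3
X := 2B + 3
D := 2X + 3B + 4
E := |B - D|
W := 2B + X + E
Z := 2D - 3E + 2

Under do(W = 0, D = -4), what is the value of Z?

-9

The joint intervention fixes W = 0, D = -4, removing each variable's own equation.
E = |B - D|  [with B=-3, D=-4]  = 1
Z = 2D - 3E + 2  [with D=-4, E=1]  = -9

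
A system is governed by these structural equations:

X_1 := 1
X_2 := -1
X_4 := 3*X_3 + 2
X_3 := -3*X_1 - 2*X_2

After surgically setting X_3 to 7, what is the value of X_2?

Under do(X_3=7), the mechanism X_3 := -3*X_1 - 2*X_2 is discarded; X_3 is fixed at 7.
Since X_2 is not a descendant of the intervened variable, it is unaffected.

-1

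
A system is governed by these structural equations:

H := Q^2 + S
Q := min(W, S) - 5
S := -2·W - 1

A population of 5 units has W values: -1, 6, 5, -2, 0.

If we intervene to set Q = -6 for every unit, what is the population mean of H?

The intervention sets Q=-6 in all 5 units regardless of W. Recomputing H per unit gives 37, 23, 25, 39, 35; average 31.8.

31.8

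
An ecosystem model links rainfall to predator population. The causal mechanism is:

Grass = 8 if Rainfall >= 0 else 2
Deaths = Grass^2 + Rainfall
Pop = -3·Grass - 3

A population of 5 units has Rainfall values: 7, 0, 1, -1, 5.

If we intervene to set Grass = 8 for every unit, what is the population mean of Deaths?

The intervention sets Grass=8 in all 5 units regardless of Rainfall. Recomputing Deaths per unit gives 71, 64, 65, 63, 69; average 66.4.

66.4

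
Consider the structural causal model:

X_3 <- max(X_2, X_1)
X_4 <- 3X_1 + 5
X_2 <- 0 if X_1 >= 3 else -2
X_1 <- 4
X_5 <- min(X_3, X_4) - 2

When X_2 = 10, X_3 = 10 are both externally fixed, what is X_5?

Under do(X_2 = 10, X_3 = 10), each intervened variable's structural equation is replaced by its fixed value.
X_4 = 3X_1 + 5  [with X_1=4]  = 17
X_5 = min(X_3, X_4) - 2  [with X_3=10, X_4=17]  = 8

8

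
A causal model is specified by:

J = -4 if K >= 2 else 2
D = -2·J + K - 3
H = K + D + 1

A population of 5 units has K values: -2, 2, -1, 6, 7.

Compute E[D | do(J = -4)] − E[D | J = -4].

-2.6

The intervention sets J=-4 in all 5 units regardless of K. Recomputing D per unit gives 3, 7, 4, 11, 12; average 7.4.
Observing J=-4 restricts to units where J's equation naturally yields -4: K ∈ {2, 6, 7}. In that subpopulation D = 7, 11, 12, mean 10.
Difference = 7.4 − 10 = -2.6.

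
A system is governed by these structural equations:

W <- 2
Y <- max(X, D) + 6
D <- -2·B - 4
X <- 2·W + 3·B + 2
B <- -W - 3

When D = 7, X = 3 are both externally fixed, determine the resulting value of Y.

Setting D = 7, X = 3 by intervention discards those variables' equations.
Y = max(X, D) + 6  [with X=3, D=7]  = 13

13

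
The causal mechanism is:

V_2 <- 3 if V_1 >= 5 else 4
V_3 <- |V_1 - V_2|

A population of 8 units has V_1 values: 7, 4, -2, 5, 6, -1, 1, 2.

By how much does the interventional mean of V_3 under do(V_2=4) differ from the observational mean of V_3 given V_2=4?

-0.45

The intervention sets V_2=4 in all 8 units regardless of V_1. Recomputing V_3 per unit gives 3, 0, 6, 1, 2, 5, 3, 2; average 2.75.
Conditioning on V_2=4 selects the 5 unit(s) with V_1 ∈ {4, -2, -1, 1, 2}. Their V_3 values: 0, 6, 5, 3, 2. Mean = 3.2.
Difference = 2.75 − 3.2 = -0.45.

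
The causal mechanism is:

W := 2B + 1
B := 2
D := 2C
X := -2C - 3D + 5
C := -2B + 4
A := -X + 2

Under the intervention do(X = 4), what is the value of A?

-2

The intervention breaks the incoming arrows to X: X := -2C - 3D + 5 no longer applies, and X = 4.
A = -X + 2  [with X=4]  = -2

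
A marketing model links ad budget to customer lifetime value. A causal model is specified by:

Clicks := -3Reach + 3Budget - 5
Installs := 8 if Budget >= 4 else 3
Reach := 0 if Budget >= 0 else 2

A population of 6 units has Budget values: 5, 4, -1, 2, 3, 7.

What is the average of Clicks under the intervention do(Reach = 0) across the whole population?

Under do(Reach=0), Reach's equation is replaced by Reach=0 for every unit. Per-unit Clicks: 10, 7, -8, 1, 4, 16. Mean = 5.

5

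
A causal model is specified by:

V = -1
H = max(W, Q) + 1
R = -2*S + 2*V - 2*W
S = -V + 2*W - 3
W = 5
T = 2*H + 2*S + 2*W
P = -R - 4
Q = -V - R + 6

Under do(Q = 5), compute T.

do(Q=5) replaces the equation Q = -V - R + 6 with the constant Q = 5.
S = -V + 2*W - 3  [with V=-1, W=5]  = 8
H = max(W, Q) + 1  [with W=5, Q=5]  = 6
T = 2*H + 2*S + 2*W  [with H=6, S=8, W=5]  = 38

38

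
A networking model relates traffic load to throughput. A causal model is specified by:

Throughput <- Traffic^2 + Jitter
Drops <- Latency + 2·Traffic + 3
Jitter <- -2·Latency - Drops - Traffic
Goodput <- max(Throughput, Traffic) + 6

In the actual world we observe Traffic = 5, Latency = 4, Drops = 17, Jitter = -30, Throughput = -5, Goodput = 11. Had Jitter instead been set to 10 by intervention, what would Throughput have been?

Intervening sets Jitter = 10 and removes its equation (Jitter <- -2·Latency - Drops - Traffic).
Throughput = Traffic^2 + Jitter  [with Traffic=5, Jitter=10]  = 35

35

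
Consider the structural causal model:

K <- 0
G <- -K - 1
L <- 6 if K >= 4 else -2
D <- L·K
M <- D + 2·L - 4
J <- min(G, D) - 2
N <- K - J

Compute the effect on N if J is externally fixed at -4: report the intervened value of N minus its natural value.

Intervening sets J = -4 and removes its equation (J <- min(G, D) - 2).
N = K - J  [with K=0, J=-4]  = 4
Without intervention: G = -K - 1  [with K=0]  = -1; L = 6 if K >= 4 else -2  [with K=0]  = -2; D = L·K  [with L=-2, K=0]  = 0; J = min(G, D) - 2  [with G=-1, D=0]  = -3; N = K - J  [with K=0, J=-3]  = 3.
Change = 4 − 3 = 1.

1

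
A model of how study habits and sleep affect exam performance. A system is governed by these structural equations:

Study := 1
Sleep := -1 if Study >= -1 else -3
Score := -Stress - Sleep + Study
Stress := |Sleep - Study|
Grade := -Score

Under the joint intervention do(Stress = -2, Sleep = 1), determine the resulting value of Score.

The joint intervention fixes Stress = -2, Sleep = 1, removing each variable's own equation.
Score = -Stress - Sleep + Study  [with Stress=-2, Sleep=1, Study=1]  = 2

2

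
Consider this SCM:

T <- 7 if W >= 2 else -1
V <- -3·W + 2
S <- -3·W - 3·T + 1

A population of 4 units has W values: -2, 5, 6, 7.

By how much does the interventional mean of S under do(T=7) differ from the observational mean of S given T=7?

6

do(T=7) breaks T's dependence on W. With T=7 fixed, S across the units is -14, -35, -38, -41, mean -32.
E[S|T=7] averages over only the 3 units with T=7 (W = 5, 6, 7): S = -35, -38, -41, mean -38.
Difference = -32 − (-38) = 6.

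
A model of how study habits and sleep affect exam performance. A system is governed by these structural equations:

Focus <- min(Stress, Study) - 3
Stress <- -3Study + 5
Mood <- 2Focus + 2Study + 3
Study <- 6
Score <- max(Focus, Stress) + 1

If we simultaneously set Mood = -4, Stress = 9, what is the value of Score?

10

Setting Mood = -4, Stress = 9 by intervention discards those variables' equations.
Focus = min(Stress, Study) - 3  [with Stress=9, Study=6]  = 3
Score = max(Focus, Stress) + 1  [with Focus=3, Stress=9]  = 10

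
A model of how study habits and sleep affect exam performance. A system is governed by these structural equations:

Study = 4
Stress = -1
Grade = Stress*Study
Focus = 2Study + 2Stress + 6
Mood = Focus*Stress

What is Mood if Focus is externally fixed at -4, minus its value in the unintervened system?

16

The intervention breaks the incoming arrows to Focus: Focus = 2Study + 2Stress + 6 no longer applies, and Focus = -4.
Mood = Focus*Stress  [with Focus=-4, Stress=-1]  = 4
Without intervention: Focus = 2Study + 2Stress + 6  [with Study=4, Stress=-1]  = 12; Mood = Focus*Stress  [with Focus=12, Stress=-1]  = -12.
Change = 4 − (-12) = 16.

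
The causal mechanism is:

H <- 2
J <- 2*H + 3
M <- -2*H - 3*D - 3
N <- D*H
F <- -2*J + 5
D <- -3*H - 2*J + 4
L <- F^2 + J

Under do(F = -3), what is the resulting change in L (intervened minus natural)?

Intervening sets F = -3 and removes its equation (F <- -2*J + 5).
J = 2*H + 3  [with H=2]  = 7
L = F^2 + J  [with F=-3, J=7]  = 16
Without intervention: J = 2*H + 3  [with H=2]  = 7; F = -2*J + 5  [with J=7]  = -9; L = F^2 + J  [with F=-9, J=7]  = 88.
Change = 16 − 88 = -72.

-72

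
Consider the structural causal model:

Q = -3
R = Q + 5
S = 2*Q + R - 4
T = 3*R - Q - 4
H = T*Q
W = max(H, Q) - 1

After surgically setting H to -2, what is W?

-3

The intervention breaks the incoming arrows to H: H = T*Q no longer applies, and H = -2.
W = max(H, Q) - 1  [with H=-2, Q=-3]  = -3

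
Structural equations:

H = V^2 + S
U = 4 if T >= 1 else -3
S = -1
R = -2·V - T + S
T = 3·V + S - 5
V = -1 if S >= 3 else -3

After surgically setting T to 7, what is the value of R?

-2

The intervention breaks the incoming arrows to T: T = 3·V + S - 5 no longer applies, and T = 7.
V = -1 if S >= 3 else -3  [with S=-1]  = -3
R = -2·V - T + S  [with V=-3, T=7, S=-1]  = -2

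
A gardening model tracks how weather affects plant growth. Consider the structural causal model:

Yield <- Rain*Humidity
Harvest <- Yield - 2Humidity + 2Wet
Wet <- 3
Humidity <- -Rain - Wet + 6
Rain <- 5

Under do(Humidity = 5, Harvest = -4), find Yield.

25

The joint intervention fixes Humidity = 5, Harvest = -4, removing each variable's own equation.
Yield = Rain*Humidity  [with Rain=5, Humidity=5]  = 25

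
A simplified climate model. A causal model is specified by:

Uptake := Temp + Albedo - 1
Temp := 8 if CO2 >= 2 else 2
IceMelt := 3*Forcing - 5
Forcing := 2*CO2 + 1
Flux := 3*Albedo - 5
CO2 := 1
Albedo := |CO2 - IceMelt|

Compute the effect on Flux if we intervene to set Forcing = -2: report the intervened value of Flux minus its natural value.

27

Under do(Forcing=-2), the mechanism Forcing := 2*CO2 + 1 is discarded; Forcing is fixed at -2.
IceMelt = 3*Forcing - 5  [with Forcing=-2]  = -11
Albedo = |CO2 - IceMelt|  [with CO2=1, IceMelt=-11]  = 12
Flux = 3*Albedo - 5  [with Albedo=12]  = 31
Without intervention: Forcing = 2*CO2 + 1  [with CO2=1]  = 3; IceMelt = 3*Forcing - 5  [with Forcing=3]  = 4; Albedo = |CO2 - IceMelt|  [with CO2=1, IceMelt=4]  = 3; Flux = 3*Albedo - 5  [with Albedo=3]  = 4.
Change = 31 − 4 = 27.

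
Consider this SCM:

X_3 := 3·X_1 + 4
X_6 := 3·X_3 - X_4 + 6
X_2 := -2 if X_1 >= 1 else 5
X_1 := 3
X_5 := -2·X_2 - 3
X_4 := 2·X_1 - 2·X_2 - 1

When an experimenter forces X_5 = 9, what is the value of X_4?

9

The intervention breaks the incoming arrows to X_5: X_5 := -2·X_2 - 3 no longer applies, and X_5 = 9.
Since X_4 is not a descendant of the intervened variable, it is unaffected.
X_2 = -2 if X_1 >= 1 else 5  [with X_1=3]  = -2
X_4 = 2·X_1 - 2·X_2 - 1  [with X_1=3, X_2=-2]  = 9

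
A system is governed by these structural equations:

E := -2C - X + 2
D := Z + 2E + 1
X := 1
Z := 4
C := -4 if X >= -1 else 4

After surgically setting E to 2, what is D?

9

Intervening sets E = 2 and removes its equation (E := -2C - X + 2).
D = Z + 2E + 1  [with Z=4, E=2]  = 9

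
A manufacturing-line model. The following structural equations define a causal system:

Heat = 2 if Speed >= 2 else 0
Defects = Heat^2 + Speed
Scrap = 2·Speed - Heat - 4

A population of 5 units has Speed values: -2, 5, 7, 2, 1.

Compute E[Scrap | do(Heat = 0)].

do(Heat=0) breaks Heat's dependence on Speed. With Heat=0 fixed, Scrap across the units is -8, 6, 10, 0, -2, mean 1.2.

1.2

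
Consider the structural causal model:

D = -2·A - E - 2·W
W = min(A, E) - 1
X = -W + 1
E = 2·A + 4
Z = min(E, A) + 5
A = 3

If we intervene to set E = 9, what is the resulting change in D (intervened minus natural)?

1

Under do(E=9), the mechanism E = 2·A + 4 is discarded; E is fixed at 9.
W = min(A, E) - 1  [with A=3, E=9]  = 2
D = -2·A - E - 2·W  [with A=3, E=9, W=2]  = -19
Without intervention: E = 2·A + 4  [with A=3]  = 10; W = min(A, E) - 1  [with A=3, E=10]  = 2; D = -2·A - E - 2·W  [with A=3, E=10, W=2]  = -20.
Change = -19 − (-20) = 1.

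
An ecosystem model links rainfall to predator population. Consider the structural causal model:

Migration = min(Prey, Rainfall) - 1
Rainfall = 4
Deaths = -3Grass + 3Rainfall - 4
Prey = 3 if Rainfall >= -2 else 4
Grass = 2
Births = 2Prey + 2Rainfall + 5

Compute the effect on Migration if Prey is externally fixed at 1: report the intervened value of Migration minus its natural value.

The intervention breaks the incoming arrows to Prey: Prey = 3 if Rainfall >= -2 else 4 no longer applies, and Prey = 1.
Migration = min(Prey, Rainfall) - 1  [with Prey=1, Rainfall=4]  = 0
Without intervention: Prey = 3 if Rainfall >= -2 else 4  [with Rainfall=4]  = 3; Migration = min(Prey, Rainfall) - 1  [with Prey=3, Rainfall=4]  = 2.
Change = 0 − 2 = -2.

-2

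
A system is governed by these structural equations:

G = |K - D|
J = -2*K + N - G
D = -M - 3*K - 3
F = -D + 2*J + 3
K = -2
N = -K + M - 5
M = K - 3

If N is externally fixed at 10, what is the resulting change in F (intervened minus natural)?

The intervention breaks the incoming arrows to N: N = -K + M - 5 no longer applies, and N = 10.
M = K - 3  [with K=-2]  = -5
D = -M - 3*K - 3  [with M=-5, K=-2]  = 8
G = |K - D|  [with K=-2, D=8]  = 10
J = -2*K + N - G  [with K=-2, N=10, G=10]  = 4
F = -D + 2*J + 3  [with D=8, J=4]  = 3
Without intervention: M = K - 3  [with K=-2]  = -5; N = -K + M - 5  [with K=-2, M=-5]  = -8; D = -M - 3*K - 3  [with M=-5, K=-2]  = 8; G = |K - D|  [with K=-2, D=8]  = 10; J = -2*K + N - G  [with K=-2, N=-8, G=10]  = -14; F = -D + 2*J + 3  [with D=8, J=-14]  = -33.
Change = 3 − (-33) = 36.

36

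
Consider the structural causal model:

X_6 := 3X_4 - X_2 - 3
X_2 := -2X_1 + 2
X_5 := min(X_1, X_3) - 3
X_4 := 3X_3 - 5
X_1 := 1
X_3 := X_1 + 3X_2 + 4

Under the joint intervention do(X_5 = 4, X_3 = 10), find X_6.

72

The joint intervention fixes X_5 = 4, X_3 = 10, removing each variable's own equation.
X_2 = -2X_1 + 2  [with X_1=1]  = 0
X_4 = 3X_3 - 5  [with X_3=10]  = 25
X_6 = 3X_4 - X_2 - 3  [with X_4=25, X_2=0]  = 72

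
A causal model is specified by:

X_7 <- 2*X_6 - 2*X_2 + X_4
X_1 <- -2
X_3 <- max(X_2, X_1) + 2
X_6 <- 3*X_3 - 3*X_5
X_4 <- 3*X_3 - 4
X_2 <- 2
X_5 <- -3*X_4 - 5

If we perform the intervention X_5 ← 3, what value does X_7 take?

10

Under do(X_5=3), the mechanism X_5 <- -3*X_4 - 5 is discarded; X_5 is fixed at 3.
X_3 = max(X_2, X_1) + 2  [with X_2=2, X_1=-2]  = 4
X_4 = 3*X_3 - 4  [with X_3=4]  = 8
X_6 = 3*X_3 - 3*X_5  [with X_3=4, X_5=3]  = 3
X_7 = 2*X_6 - 2*X_2 + X_4  [with X_6=3, X_2=2, X_4=8]  = 10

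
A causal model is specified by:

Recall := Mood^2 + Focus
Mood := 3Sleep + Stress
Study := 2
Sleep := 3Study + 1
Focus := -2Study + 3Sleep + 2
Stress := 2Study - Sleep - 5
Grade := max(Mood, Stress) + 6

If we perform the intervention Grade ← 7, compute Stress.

-8

Intervening sets Grade = 7 and removes its equation (Grade := max(Mood, Stress) + 6).
Stress is not downstream of the intervention, so its value is determined by the original equations.
Sleep = 3Study + 1  [with Study=2]  = 7
Stress = 2Study - Sleep - 5  [with Study=2, Sleep=7]  = -8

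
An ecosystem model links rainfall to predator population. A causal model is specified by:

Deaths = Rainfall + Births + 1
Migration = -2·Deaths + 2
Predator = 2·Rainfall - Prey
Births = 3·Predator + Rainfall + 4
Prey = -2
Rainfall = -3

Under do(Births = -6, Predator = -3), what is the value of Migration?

18

The joint intervention fixes Births = -6, Predator = -3, removing each variable's own equation.
Deaths = Rainfall + Births + 1  [with Rainfall=-3, Births=-6]  = -8
Migration = -2·Deaths + 2  [with Deaths=-8]  = 18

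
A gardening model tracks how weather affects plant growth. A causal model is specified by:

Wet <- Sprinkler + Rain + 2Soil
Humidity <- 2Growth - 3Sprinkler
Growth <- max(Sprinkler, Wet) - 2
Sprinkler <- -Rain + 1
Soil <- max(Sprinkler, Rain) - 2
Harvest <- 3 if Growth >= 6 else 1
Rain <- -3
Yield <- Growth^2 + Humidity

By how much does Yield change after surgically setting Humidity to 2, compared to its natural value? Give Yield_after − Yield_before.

8

Intervening sets Humidity = 2 and removes its equation (Humidity <- 2Growth - 3Sprinkler).
Sprinkler = -Rain + 1  [with Rain=-3]  = 4
Soil = max(Sprinkler, Rain) - 2  [with Sprinkler=4, Rain=-3]  = 2
Wet = Sprinkler + Rain + 2Soil  [with Sprinkler=4, Rain=-3, Soil=2]  = 5
Growth = max(Sprinkler, Wet) - 2  [with Sprinkler=4, Wet=5]  = 3
Yield = Growth^2 + Humidity  [with Growth=3, Humidity=2]  = 11
Without intervention: Sprinkler = -Rain + 1  [with Rain=-3]  = 4; Soil = max(Sprinkler, Rain) - 2  [with Sprinkler=4, Rain=-3]  = 2; Wet = Sprinkler + Rain + 2Soil  [with Sprinkler=4, Rain=-3, Soil=2]  = 5; Growth = max(Sprinkler, Wet) - 2  [with Sprinkler=4, Wet=5]  = 3; Humidity = 2Growth - 3Sprinkler  [with Growth=3, Sprinkler=4]  = -6; Yield = Growth^2 + Humidity  [with Growth=3, Humidity=-6]  = 3.
Change = 11 − 3 = 8.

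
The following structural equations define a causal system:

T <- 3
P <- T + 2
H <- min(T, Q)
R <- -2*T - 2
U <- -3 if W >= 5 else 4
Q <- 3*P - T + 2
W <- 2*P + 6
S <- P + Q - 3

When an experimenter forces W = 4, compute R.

-8

The intervention breaks the incoming arrows to W: W <- 2*P + 6 no longer applies, and W = 4.
R is not downstream of the intervention, so its value is determined by the original equations.
R = -2*T - 2  [with T=3]  = -8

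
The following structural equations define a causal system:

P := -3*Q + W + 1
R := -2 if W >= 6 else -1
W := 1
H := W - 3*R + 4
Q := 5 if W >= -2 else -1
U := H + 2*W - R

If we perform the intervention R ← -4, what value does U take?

23

Under do(R=-4), the mechanism R := -2 if W >= 6 else -1 is discarded; R is fixed at -4.
H = W - 3*R + 4  [with W=1, R=-4]  = 17
U = H + 2*W - R  [with H=17, W=1, R=-4]  = 23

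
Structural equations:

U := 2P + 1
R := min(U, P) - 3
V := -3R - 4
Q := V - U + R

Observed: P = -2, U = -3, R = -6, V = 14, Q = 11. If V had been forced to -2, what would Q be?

-5

Intervening sets V = -2 and removes its equation (V := -3R - 4).
U = 2P + 1  [with P=-2]  = -3
R = min(U, P) - 3  [with U=-3, P=-2]  = -6
Q = V - U + R  [with V=-2, U=-3, R=-6]  = -5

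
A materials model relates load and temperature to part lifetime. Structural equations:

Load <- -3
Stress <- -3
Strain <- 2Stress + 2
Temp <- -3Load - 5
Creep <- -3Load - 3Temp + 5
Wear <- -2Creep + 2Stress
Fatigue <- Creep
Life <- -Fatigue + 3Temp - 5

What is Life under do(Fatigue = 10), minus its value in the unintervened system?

-8

do(Fatigue=10) replaces the equation Fatigue <- Creep with the constant Fatigue = 10.
Temp = -3Load - 5  [with Load=-3]  = 4
Life = -Fatigue + 3Temp - 5  [with Fatigue=10, Temp=4]  = -3
Without intervention: Temp = -3Load - 5  [with Load=-3]  = 4; Creep = -3Load - 3Temp + 5  [with Load=-3, Temp=4]  = 2; Fatigue = Creep  [with Creep=2]  = 2; Life = -Fatigue + 3Temp - 5  [with Fatigue=2, Temp=4]  = 5.
Change = -3 − 5 = -8.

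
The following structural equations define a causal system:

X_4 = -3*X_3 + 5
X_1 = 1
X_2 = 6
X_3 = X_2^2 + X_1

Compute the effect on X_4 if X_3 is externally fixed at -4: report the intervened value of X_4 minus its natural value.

The intervention breaks the incoming arrows to X_3: X_3 = X_2^2 + X_1 no longer applies, and X_3 = -4.
X_4 = -3*X_3 + 5  [with X_3=-4]  = 17
Without intervention: X_3 = X_2^2 + X_1  [with X_2=6, X_1=1]  = 37; X_4 = -3*X_3 + 5  [with X_3=37]  = -106.
Change = 17 − (-106) = 123.

123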